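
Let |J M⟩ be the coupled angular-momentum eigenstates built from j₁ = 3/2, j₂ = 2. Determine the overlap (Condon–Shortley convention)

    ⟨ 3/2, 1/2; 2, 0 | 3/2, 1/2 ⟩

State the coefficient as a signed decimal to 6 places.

triangle: 2!×1!×2!/6! = 4/720
(j±m)!: 2!×1!×2!×2!×2!×1! = 16
prefactor² = (2J+1)×Δ×N² = 16/45
  k=0: +1/(0!×2!×1!×2!×0!×0!) = 1/4
  k=1: −1/(1!×1!×0!×1!×1!×1!) = -1
Σ = -3/4  ⇒  CG² = 16/45×(-3/4)² = 1/5
CG = −√(1/5) = -0.447214

−√(1/5) ≈ -0.447214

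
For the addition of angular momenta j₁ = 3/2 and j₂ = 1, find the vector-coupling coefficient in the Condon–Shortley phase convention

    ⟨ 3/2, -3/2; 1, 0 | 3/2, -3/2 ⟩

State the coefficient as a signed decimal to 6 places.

j₁+j₂−J=1  J+j₁−j₂=2  J−j₁+j₂=1  j₁+j₂+J+1=5
(j₁±m₁, j₂±m₂, J±M) = (0,3,1,1,0,3)
P² = 12/5
sum k=1..1:
  [1] −1/2 = -1/2
S = -1/2
C² = P²·S² = 3/5 ; C = -0.774597

−√(3/5) ≈ -0.774597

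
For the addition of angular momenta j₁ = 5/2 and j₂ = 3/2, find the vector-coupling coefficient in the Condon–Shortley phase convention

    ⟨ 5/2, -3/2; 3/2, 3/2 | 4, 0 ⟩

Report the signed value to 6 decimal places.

j₁+j₂−J=0  J+j₁−j₂=5  J−j₁+j₂=3  j₁+j₂+J+1=9
(j₁±m₁, j₂±m₂, J±M) = (1,4,3,0,4,4)
P² = 10368/7
sum k=0..0:
  [0] +1/144 = 1/144
S = 1/144
C² = P²·S² = 1/14 ; C = +0.267261

+√(1/14) ≈ +0.267261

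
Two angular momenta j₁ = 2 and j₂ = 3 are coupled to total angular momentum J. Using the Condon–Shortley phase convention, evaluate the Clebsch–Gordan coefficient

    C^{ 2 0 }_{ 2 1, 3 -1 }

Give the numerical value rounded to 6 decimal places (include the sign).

√[5·3!1!3!/8! · 3!1!2!4!2!2!] = √(36/7)
  +(−1)^0/∏(0,3,1,2,0,1)! = 1/12  (running 1/12)
  +(−1)^1/∏(1,2,0,1,1,2)! = -1/4  (running -1/6)
⟨..|..⟩ = √(36/7)·(-1/6) = -0.377964

−√(1/7) ≈ -0.377964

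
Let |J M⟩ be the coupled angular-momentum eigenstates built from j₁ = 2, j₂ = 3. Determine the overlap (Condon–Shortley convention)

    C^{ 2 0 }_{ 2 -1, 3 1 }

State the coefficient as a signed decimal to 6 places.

+0.377964  (= +√(1/7))

j₁+j₂−J=3  J+j₁−j₂=1  J−j₁+j₂=3  j₁+j₂+J+1=8
(j₁±m₁, j₂±m₂, J±M) = (1,3,4,2,2,2)
P² = 36/7
sum k=2..3:
  [2] +1/4 = 1/4
  [3] −1/12 = -1/12
S = 1/6
C² = P²·S² = 1/7 ; C = +0.377964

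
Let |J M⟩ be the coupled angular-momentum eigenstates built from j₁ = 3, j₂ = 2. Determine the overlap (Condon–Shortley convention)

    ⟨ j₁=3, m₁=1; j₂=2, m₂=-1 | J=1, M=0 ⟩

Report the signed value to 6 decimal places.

√[3·4!2!0!/7! · 4!2!1!3!1!1!] = √(288/35)
  +(−1)^1/∏(1,3,1,0,1,0)! = -1/6  (running -1/6)
⟨..|..⟩ = √(288/35)·(-1/6) = -0.478091

-0.478091  (= −√(8/35))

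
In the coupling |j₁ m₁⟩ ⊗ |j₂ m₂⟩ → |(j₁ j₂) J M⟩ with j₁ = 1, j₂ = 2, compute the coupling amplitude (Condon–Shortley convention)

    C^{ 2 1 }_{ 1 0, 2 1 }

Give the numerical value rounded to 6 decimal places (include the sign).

√[5·1!1!3!/6! · 1!1!3!1!3!1!] = √(3/2)
  +(−1)^0/∏(0,1,1,3,0,0)! = 1/6  (running 1/6)
  +(−1)^1/∏(1,0,0,2,1,1)! = -1/2  (running -1/3)
⟨..|..⟩ = √(3/2)·(-1/3) = -0.408248

−√(1/6) = -0.408248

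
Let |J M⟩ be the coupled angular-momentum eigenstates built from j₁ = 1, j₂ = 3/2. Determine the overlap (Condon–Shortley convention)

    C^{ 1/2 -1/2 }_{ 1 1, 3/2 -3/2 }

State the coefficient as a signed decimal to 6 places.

j₁+j₂−J=2  J+j₁−j₂=0  J−j₁+j₂=1  j₁+j₂+J+1=4
(j₁±m₁, j₂±m₂, J±M) = (2,0,0,3,0,1)
P² = 2
sum k=0..0:
  [0] +1/2 = 1/2
S = 1/2
C² = P²·S² = 1/2 ; C = +0.707107

+√(1/2) = +0.707107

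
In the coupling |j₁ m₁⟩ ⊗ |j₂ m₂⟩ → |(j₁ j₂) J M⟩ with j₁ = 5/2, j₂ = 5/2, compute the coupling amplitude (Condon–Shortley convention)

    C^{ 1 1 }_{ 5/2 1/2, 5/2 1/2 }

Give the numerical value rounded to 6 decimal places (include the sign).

+0.507093  (= +√(9/35))

triangle: 4!×1!×1!/7! = 24/5040
(j±m)!: 3!×2!×3!×2!×2!×0! = 288
prefactor² = (2J+1)×Δ×N² = 144/35
  k=2: +1/(2!×2!×0!×1!×1!×0!) = 1/4
Σ = 1/4  ⇒  CG² = 144/35×1/4² = 9/35
CG = +√(9/35) = +0.507093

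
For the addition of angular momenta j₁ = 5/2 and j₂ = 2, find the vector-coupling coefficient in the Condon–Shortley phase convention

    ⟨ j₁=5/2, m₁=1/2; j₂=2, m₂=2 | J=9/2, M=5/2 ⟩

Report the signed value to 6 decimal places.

j₁+j₂−J=0  J+j₁−j₂=5  J−j₁+j₂=4  j₁+j₂+J+1=10
(j₁±m₁, j₂±m₂, J±M) = (3,2,4,0,7,2)
P² = 23040
sum k=0..0:
  [0] +1/288 = 1/288
S = 1/288
C² = P²·S² = 5/18 ; C = +0.527046

+0.527046  (= +√(5/18))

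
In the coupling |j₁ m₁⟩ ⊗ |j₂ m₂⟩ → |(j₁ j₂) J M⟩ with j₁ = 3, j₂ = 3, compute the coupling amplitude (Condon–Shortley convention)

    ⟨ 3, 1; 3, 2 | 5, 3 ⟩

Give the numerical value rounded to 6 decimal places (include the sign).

-0.408248  (= −√(1/6))

√[11·1!5!5!/12! · 4!2!5!1!8!2!] = √(153600)
  +(−1)^0/∏(0,1,2,5,3,0)! = 1/1440  (running 1/1440)
  +(−1)^1/∏(1,0,1,4,4,1)! = -1/576  (running -1/960)
⟨..|..⟩ = √(153600)·(-1/960) = -0.408248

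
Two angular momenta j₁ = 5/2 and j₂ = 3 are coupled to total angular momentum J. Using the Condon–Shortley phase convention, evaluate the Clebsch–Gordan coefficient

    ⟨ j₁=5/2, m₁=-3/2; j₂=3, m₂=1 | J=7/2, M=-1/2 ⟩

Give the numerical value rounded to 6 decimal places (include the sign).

+0.356348

triangle: 2!*3!*4!/10! = 288/3628800
(j±m)!: 1!*4!*4!*2!*3!*4! = 165888
prefactor² = (2J+1)*Δ*N² = 18432/175
  k=1: −1/(1!*1!*3!*3!*0!*1!) = -1/36
  k=2: +1/(2!*0!*2!*2!*1!*2!) = 1/16
Σ = 5/144  ⇒  CG² = 18432/175*5/144² = 8/63
CG = +√(8/63) = +0.356348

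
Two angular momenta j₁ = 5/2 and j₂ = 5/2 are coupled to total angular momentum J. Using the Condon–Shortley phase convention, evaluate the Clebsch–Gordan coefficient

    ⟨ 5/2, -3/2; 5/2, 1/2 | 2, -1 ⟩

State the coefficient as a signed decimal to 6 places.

+√(1/7) = +0.377964

triangle: 3!×2!×2!/8! = 24/40320
(j±m)!: 1!×4!×3!×2!×1!×3! = 1728
prefactor² = (2J+1)×Δ×N² = 36/7
  k=2: +1/(2!×1!×2!×1!×0!×1!) = 1/4
  k=3: −1/(3!×0!×1!×0!×1!×2!) = -1/12
Σ = 1/6  ⇒  CG² = 36/7×1/6² = 1/7
CG = +√(1/7) = +0.377964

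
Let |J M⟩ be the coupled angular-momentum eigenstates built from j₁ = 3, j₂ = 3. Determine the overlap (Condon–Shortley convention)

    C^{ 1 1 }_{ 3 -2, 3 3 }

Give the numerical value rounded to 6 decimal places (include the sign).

√[3·5!1!1!/8! · 1!5!6!0!2!0!] = √(10800/7)
  +(−1)^5/∏(5,0,0,1,1,0)! = -1/120  (running -1/120)
⟨..|..⟩ = √(10800/7)·(-1/120) = -0.327327

-0.327327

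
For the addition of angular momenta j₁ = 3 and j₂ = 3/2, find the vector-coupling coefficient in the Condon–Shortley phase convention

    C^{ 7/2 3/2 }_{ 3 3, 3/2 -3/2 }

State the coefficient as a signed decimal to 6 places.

triangle: 1!*5!*2!/9! = 240/362880
(j±m)!: 6!*0!*0!*3!*5!*2! = 1036800
prefactor² = (2J+1)*Δ*N² = 38400/7
  k=0: +1/(0!*1!*0!*0!*5!*2!) = 1/240
Σ = 1/240  ⇒  CG² = 38400/7*1/240² = 2/21
CG = +√(2/21) = +0.308607

+√(2/21) ≈ +0.308607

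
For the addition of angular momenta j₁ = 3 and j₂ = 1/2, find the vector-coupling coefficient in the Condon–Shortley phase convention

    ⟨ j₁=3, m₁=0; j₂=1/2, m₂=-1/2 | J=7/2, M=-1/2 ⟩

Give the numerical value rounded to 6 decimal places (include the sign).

triangle: 0!·6!·1!/8! = 720/40320
(j±m)!: 3!·3!·0!·1!·3!·4! = 5184
prefactor² = (2J+1)·Δ·N² = 5184/7
  k=0: +1/(0!·0!·3!·0!·3!·1!) = 1/36
Σ = 1/36  ⇒  CG² = 5184/7·1/36² = 4/7
CG = +√(4/7) = +0.755929

+√(4/7) = +0.755929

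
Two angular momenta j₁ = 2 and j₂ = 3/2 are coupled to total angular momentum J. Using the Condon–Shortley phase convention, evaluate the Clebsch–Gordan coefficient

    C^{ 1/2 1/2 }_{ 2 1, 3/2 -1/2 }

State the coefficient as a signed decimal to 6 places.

j₁+j₂−J=3  J+j₁−j₂=1  J−j₁+j₂=0  j₁+j₂+J+1=5
(j₁±m₁, j₂±m₂, J±M) = (3,1,1,2,1,0)
P² = 6/5
sum k=1..1:
  [1] −1/2 = -1/2
S = -1/2
C² = P²·S² = 3/10 ; C = -0.547723

−√(3/10) ≈ -0.547723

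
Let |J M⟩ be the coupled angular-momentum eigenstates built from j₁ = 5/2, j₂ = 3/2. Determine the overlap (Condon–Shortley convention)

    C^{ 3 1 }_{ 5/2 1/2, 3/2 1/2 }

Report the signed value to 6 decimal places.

-0.129099

j₁+j₂−J=1  J+j₁−j₂=4  J−j₁+j₂=2  j₁+j₂+J+1=8
(j₁±m₁, j₂±m₂, J±M) = (3,2,2,1,4,2)
P² = 48/5
sum k=0..1:
  [0] +1/8 = 1/8
  [1] −1/6 = -1/6
S = -1/24
C² = P²·S² = 1/60 ; C = -0.129099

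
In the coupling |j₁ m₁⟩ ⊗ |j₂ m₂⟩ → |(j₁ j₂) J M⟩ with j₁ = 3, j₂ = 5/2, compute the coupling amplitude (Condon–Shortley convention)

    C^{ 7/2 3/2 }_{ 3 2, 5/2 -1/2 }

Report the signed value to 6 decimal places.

+√(2/21) = +0.308607

√[8·2!4!3!/10! · 5!1!2!3!5!2!] = √(1536/7)
  +(−1)^0/∏(0,2,1,2,3,1)! = 1/24  (running 1/24)
  +(−1)^1/∏(1,1,0,1,4,2)! = -1/48  (running 1/48)
⟨..|..⟩ = √(1536/7)·(1/48) = +0.308607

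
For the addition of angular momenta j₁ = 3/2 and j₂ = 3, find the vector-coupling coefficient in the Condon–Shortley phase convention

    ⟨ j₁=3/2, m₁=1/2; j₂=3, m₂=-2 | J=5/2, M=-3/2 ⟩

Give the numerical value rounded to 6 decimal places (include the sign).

j₁+j₂−J=2  J+j₁−j₂=1  J−j₁+j₂=4  j₁+j₂+J+1=8
(j₁±m₁, j₂±m₂, J±M) = (2,1,1,5,1,4)
P² = 288/7
sum k=0..1:
  [0] +1/12 = 1/12
  [1] −1/24 = -1/24
S = 1/24
C² = P²·S² = 1/14 ; C = +0.267261

+√(1/14) = +0.267261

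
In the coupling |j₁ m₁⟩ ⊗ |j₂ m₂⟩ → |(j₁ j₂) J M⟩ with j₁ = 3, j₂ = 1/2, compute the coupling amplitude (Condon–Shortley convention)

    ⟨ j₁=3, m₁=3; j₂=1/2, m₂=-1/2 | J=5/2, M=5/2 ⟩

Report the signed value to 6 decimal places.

+0.925820

√[6·1!5!0!/7! · 6!0!0!1!5!0!] = √(86400/7)
  +(−1)^0/∏(0,1,0,0,5,0)! = 1/120  (running 1/120)
⟨..|..⟩ = √(86400/7)·(1/120) = +0.925820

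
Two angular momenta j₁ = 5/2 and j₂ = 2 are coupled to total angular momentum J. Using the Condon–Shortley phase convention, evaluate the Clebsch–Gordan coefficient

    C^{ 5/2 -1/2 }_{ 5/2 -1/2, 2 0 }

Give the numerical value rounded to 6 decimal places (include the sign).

−√(8/35) = -0.478091

j₁+j₂−J=2  J+j₁−j₂=3  J−j₁+j₂=2  j₁+j₂+J+1=8
(j₁±m₁, j₂±m₂, J±M) = (2,3,2,2,2,3)
P² = 72/35
sum k=0..2:
  [0] +1/24 = 1/24
  [1] −1/2 = -1/2
  [2] +1/8 = 1/8
S = -1/3
C² = P²·S² = 8/35 ; C = -0.478091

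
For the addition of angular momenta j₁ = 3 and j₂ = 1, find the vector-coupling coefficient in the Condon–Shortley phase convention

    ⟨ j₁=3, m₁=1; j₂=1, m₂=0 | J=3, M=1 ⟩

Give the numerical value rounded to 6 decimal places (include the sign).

√[7·1!5!1!/8! · 4!2!1!1!4!2!] = √(48)
  +(−1)^0/∏(0,1,2,1,3,0)! = 1/12  (running 1/12)
  +(−1)^1/∏(1,0,1,0,4,1)! = -1/24  (running 1/24)
⟨..|..⟩ = √(48)·(1/24) = +0.288675

+0.288675  (= +√(1/12))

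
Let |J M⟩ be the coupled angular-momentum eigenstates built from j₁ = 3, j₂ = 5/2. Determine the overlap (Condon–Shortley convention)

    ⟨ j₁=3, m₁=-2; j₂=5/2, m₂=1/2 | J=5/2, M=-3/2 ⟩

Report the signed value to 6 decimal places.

+√(1/14) ≈ +0.267261

√[6·3!3!2!/9! · 1!5!3!2!1!4!] = √(288/7)
  +(−1)^2/∏(2,1,3,1,0,1)! = 1/12  (running 1/12)
  +(−1)^3/∏(3,0,2,0,1,2)! = -1/24  (running 1/24)
⟨..|..⟩ = √(288/7)·(1/24) = +0.267261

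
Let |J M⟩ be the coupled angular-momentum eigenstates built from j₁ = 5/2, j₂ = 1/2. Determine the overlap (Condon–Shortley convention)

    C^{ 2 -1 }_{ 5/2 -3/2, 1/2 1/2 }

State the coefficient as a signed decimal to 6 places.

√[5·1!4!0!/6! · 1!4!1!0!1!3!] = √(24)
  +(−1)^1/∏(1,0,3,0,1,0)! = -1/6  (running -1/6)
⟨..|..⟩ = √(24)·(-1/6) = -0.816497

-0.816497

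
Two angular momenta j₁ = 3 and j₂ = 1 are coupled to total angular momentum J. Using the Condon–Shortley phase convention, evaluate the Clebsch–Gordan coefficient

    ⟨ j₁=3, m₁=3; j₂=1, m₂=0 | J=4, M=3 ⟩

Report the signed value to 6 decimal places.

+√(1/4) ≈ +0.500000

triangle: 0!·6!·2!/9! = 1440/362880
(j±m)!: 6!·0!·1!·1!·7!·1! = 3628800
prefactor² = (2J+1)·Δ·N² = 129600
  k=0: +1/(0!·0!·0!·1!·6!·1!) = 1/720
Σ = 1/720  ⇒  CG² = 129600·1/720² = 1/4
CG = +√(1/4) = +0.500000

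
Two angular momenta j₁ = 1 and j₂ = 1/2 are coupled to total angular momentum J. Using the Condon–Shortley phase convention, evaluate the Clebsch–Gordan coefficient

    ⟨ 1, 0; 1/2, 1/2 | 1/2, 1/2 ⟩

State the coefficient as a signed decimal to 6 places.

√[2·1!1!0!/3! · 1!1!1!0!1!0!] = √(1/3)
  +(−1)^1/∏(1,0,0,0,1,0)! = -1  (running -1)
⟨..|..⟩ = √(1/3)·(-1) = -0.577350

-0.577350  (= −√(1/3))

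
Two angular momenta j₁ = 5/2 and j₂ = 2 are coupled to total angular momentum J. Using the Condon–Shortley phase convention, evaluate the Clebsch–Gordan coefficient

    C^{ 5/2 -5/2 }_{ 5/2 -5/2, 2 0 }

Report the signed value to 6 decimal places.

+√(5/14) = +0.597614

triangle: 2!*3!*2!/8! = 24/40320
(j±m)!: 0!*5!*2!*2!*0!*5! = 57600
prefactor² = (2J+1)*Δ*N² = 1440/7
  k=2: +1/(2!*0!*3!*0!*0!*2!) = 1/24
Σ = 1/24  ⇒  CG² = 1440/7*1/24² = 5/14
CG = +√(5/14) = +0.597614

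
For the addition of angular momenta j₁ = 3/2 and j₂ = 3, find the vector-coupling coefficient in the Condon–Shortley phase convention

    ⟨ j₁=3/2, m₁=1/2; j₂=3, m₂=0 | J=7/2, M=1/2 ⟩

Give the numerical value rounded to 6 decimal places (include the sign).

+0.308607  (= +√(2/21))

j₁+j₂−J=1  J+j₁−j₂=2  J−j₁+j₂=5  j₁+j₂+J+1=9
(j₁±m₁, j₂±m₂, J±M) = (2,1,3,3,4,3)
P² = 384/7
sum k=0..1:
  [0] +1/12 = 1/12
  [1] −1/24 = -1/24
S = 1/24
C² = P²·S² = 2/21 ; C = +0.308607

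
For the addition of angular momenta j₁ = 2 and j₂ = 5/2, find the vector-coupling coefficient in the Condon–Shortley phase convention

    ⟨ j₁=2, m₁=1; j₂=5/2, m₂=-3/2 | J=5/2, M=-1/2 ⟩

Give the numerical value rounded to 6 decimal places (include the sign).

+√(6/35) = +0.414039

√[6·2!2!3!/8! · 3!1!1!4!2!3!] = √(216/35)
  +(−1)^0/∏(0,2,1,1,1,2)! = 1/4  (running 1/4)
  +(−1)^1/∏(1,1,0,0,2,3)! = -1/12  (running 1/6)
⟨..|..⟩ = √(216/35)·(1/6) = +0.414039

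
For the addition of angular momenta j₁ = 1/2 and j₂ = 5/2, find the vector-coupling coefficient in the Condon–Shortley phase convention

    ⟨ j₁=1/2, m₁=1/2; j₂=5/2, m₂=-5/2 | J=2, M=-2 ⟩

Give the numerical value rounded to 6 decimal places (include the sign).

√[5·1!0!4!/6! · 1!0!0!5!0!4!] = √(480)
  +(−1)^0/∏(0,1,0,0,0,4)! = 1/24  (running 1/24)
⟨..|..⟩ = √(480)·(1/24) = +0.912871

+0.912871  (= +√(5/6))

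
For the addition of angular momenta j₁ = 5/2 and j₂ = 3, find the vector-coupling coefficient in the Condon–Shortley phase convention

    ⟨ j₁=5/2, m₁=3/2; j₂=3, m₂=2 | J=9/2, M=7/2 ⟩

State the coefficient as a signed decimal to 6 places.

-0.100504

j₁+j₂−J=1  J+j₁−j₂=4  J−j₁+j₂=5  j₁+j₂+J+1=11
(j₁±m₁, j₂±m₂, J±M) = (4,1,5,1,8,1)
P² = 921600/11
sum k=0..1:
  [0] +1/720 = 1/720
  [1] −1/576 = -1/576
S = -1/2880
C² = P²·S² = 1/99 ; C = -0.100504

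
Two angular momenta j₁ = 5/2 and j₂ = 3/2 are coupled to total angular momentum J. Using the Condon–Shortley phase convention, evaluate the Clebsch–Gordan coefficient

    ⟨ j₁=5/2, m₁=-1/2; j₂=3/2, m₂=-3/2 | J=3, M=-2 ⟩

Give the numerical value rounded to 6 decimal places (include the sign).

+√(1/2) ≈ +0.707107

j₁+j₂−J=1  J+j₁−j₂=4  J−j₁+j₂=2  j₁+j₂+J+1=8
(j₁±m₁, j₂±m₂, J±M) = (2,3,0,3,1,5)
P² = 72
sum k=0..0:
  [0] +1/12 = 1/12
S = 1/12
C² = P²·S² = 1/2 ; C = +0.707107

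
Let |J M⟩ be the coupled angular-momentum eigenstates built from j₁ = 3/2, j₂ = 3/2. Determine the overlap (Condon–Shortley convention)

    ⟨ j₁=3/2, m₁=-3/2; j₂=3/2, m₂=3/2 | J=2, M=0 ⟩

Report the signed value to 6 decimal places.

j₁+j₂−J=1  J+j₁−j₂=2  J−j₁+j₂=2  j₁+j₂+J+1=6
(j₁±m₁, j₂±m₂, J±M) = (0,3,3,0,2,2)
P² = 4
sum k=1..1:
  [1] −1/4 = -1/4
S = -1/4
C² = P²·S² = 1/4 ; C = -0.500000

−√(1/4) = -0.500000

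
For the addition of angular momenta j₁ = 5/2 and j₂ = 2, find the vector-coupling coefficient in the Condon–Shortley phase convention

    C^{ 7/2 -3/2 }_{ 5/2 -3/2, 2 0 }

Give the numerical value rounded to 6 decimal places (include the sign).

√[8·1!4!3!/9! · 1!4!2!2!2!5!] = √(512/7)
  +(−1)^0/∏(0,1,4,2,0,1)! = 1/48  (running 1/48)
  +(−1)^1/∏(1,0,3,1,1,2)! = -1/12  (running -1/16)
⟨..|..⟩ = √(512/7)·(-1/16) = -0.534522

−√(2/7) ≈ -0.534522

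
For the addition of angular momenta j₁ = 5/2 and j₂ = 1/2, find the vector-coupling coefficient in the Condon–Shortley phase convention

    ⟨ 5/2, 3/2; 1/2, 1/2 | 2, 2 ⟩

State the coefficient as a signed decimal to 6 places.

−√(1/6) ≈ -0.408248

√[5·1!4!0!/6! · 4!1!1!0!4!0!] = √(96)
  +(−1)^1/∏(1,0,0,0,4,0)! = -1/24  (running -1/24)
⟨..|..⟩ = √(96)·(-1/24) = -0.408248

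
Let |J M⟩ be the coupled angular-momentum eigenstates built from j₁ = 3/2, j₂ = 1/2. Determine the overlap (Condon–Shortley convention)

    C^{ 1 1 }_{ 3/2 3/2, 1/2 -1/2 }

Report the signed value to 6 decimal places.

j₁+j₂−J=1  J+j₁−j₂=2  J−j₁+j₂=0  j₁+j₂+J+1=4
(j₁±m₁, j₂±m₂, J±M) = (3,0,0,1,2,0)
P² = 3
sum k=0..0:
  [0] +1/2 = 1/2
S = 1/2
C² = P²·S² = 3/4 ; C = +0.866025

+0.866025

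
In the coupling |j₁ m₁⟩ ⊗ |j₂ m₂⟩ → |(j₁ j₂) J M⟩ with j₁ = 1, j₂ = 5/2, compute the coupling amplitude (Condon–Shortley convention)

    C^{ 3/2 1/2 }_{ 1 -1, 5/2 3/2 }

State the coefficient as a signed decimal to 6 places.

√[4·2!0!3!/6! · 0!2!4!1!2!1!] = √(32/5)
  +(−1)^2/∏(2,0,0,2,0,1)! = 1/4  (running 1/4)
⟨..|..⟩ = √(32/5)·(1/4) = +0.632456

+0.632456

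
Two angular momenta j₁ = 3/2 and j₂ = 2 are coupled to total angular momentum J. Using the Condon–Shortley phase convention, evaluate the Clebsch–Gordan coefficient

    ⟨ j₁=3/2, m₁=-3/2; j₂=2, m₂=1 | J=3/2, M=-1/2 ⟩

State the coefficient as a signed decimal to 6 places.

j₁+j₂−J=2  J+j₁−j₂=1  J−j₁+j₂=2  j₁+j₂+J+1=6
(j₁±m₁, j₂±m₂, J±M) = (0,3,3,1,1,2)
P² = 8/5
sum k=2..2:
  [2] +1/2 = 1/2
S = 1/2
C² = P²·S² = 2/5 ; C = +0.632456

+√(2/5) = +0.632456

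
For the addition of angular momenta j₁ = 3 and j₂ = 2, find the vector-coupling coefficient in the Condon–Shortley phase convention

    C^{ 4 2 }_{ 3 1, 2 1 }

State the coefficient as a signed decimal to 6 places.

triangle: 1!×5!×3!/10! = 720/3628800
(j±m)!: 4!×2!×3!×1!×6!×2! = 414720
prefactor² = (2J+1)×Δ×N² = 5184/7
  k=0: +1/(0!×1!×2!×3!×3!×0!) = 1/72
  k=1: −1/(1!×0!×1!×2!×4!×1!) = -1/48
Σ = -1/144  ⇒  CG² = 5184/7×(-1/144)² = 1/28
CG = −√(1/28) = -0.188982

−√(1/28) ≈ -0.188982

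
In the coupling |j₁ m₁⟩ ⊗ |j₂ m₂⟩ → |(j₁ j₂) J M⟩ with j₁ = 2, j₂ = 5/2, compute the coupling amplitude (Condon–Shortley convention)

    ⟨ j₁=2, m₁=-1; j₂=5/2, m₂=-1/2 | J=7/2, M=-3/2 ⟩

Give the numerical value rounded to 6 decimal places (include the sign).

√[8·1!3!4!/9! · 1!3!2!3!2!5!] = √(384/7)
  +(−1)^0/∏(0,1,3,2,0,2)! = 1/24  (running 1/24)
  +(−1)^1/∏(1,0,2,1,1,3)! = -1/12  (running -1/24)
⟨..|..⟩ = √(384/7)·(-1/24) = -0.308607

-0.308607  (= −√(2/21))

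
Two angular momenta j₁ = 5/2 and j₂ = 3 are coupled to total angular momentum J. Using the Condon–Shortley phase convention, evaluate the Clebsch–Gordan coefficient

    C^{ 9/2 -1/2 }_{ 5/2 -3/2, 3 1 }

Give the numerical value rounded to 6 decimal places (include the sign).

triangle: 1!*4!*5!/11! = 2880/39916800
(j±m)!: 1!*4!*4!*2!*4!*5! = 3317760
prefactor² = (2J+1)*Δ*N² = 184320/77
  k=0: +1/(0!*1!*4!*4!*0!*1!) = 1/576
  k=1: −1/(1!*0!*3!*3!*1!*2!) = -1/72
Σ = -7/576  ⇒  CG² = 184320/77*(-7/576)² = 35/99
CG = −√(35/99) = -0.594588

-0.594588  (= −√(35/99))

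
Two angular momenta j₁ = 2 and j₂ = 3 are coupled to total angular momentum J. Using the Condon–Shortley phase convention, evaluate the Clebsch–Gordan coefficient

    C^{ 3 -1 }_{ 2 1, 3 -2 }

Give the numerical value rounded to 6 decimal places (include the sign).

+0.500000

j₁+j₂−J=2  J+j₁−j₂=2  J−j₁+j₂=4  j₁+j₂+J+1=9
(j₁±m₁, j₂±m₂, J±M) = (3,1,1,5,2,4)
P² = 64
sum k=0..1:
  [0] +1/12 = 1/12
  [1] −1/48 = -1/48
S = 1/16
C² = P²·S² = 1/4 ; C = +0.500000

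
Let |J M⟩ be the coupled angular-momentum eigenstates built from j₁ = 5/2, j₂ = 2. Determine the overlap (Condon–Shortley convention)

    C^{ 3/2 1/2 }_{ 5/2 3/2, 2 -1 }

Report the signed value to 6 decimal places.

−√(2/105) ≈ -0.138013

triangle: 3!*2!*1!/7! = 12/5040
(j±m)!: 4!*1!*1!*3!*2!*1! = 288
prefactor² = (2J+1)*Δ*N² = 96/35
  k=0: +1/(0!*3!*1!*1!*1!*0!) = 1/6
  k=1: −1/(1!*2!*0!*0!*2!*1!) = -1/4
Σ = -1/12  ⇒  CG² = 96/35*(-1/12)² = 2/105
CG = −√(2/105) = -0.138013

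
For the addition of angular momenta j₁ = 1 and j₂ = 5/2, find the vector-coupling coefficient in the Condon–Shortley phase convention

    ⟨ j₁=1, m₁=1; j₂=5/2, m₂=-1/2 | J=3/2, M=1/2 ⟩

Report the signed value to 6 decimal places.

+√(1/5) ≈ +0.447214

j₁+j₂−J=2  J+j₁−j₂=0  J−j₁+j₂=3  j₁+j₂+J+1=6
(j₁±m₁, j₂±m₂, J±M) = (2,0,2,3,2,1)
P² = 16/5
sum k=0..0:
  [0] +1/4 = 1/4
S = 1/4
C² = P²·S² = 1/5 ; C = +0.447214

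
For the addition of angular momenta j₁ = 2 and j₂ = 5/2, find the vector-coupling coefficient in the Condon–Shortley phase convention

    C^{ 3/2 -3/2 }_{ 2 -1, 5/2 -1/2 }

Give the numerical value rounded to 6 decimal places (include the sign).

triangle: 3!*1!*2!/7! = 12/5040
(j±m)!: 1!*3!*2!*3!*0!*3! = 432
prefactor² = (2J+1)*Δ*N² = 144/35
  k=2: +1/(2!*1!*1!*0!*0!*2!) = 1/4
Σ = 1/4  ⇒  CG² = 144/35*1/4² = 9/35
CG = +√(9/35) = +0.507093

+0.507093  (= +√(9/35))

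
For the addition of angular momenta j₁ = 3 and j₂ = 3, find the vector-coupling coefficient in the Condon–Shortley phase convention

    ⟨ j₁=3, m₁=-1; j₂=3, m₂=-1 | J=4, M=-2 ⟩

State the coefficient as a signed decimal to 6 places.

triangle: 2!·4!·4!/11! = 1152/39916800
(j±m)!: 2!·4!·2!·4!·2!·6! = 3317760
prefactor² = (2J+1)·Δ·N² = 331776/385
  k=0: +1/(0!·2!·4!·2!·0!·2!) = 1/192
  k=1: −1/(1!·1!·3!·1!·1!·3!) = -1/36
  k=2: +1/(2!·0!·2!·0!·2!·4!) = 1/192
Σ = -5/288  ⇒  CG² = 331776/385·(-5/288)² = 20/77
CG = −√(20/77) = -0.509647

-0.509647  (= −√(20/77))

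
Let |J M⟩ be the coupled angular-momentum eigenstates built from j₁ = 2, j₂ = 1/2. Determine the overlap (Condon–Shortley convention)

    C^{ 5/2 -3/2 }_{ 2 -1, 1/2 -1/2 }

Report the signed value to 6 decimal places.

+0.894427

j₁+j₂−J=0  J+j₁−j₂=4  J−j₁+j₂=1  j₁+j₂+J+1=6
(j₁±m₁, j₂±m₂, J±M) = (1,3,0,1,1,4)
P² = 144/5
sum k=0..0:
  [0] +1/6 = 1/6
S = 1/6
C² = P²·S² = 4/5 ; C = +0.894427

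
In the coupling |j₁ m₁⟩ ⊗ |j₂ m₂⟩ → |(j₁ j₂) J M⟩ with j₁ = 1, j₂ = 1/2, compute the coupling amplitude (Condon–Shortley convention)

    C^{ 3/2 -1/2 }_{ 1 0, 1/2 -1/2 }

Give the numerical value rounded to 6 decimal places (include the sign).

+0.816497  (= +√(2/3))

triangle: 0!·2!·1!/4! = 2/24
(j±m)!: 1!·1!·0!·1!·1!·2! = 2
prefactor² = (2J+1)·Δ·N² = 2/3
  k=0: +1/(0!·0!·1!·0!·1!·1!) = 1
Σ = 1  ⇒  CG² = 2/3·1² = 2/3
CG = +√(2/3) = +0.816497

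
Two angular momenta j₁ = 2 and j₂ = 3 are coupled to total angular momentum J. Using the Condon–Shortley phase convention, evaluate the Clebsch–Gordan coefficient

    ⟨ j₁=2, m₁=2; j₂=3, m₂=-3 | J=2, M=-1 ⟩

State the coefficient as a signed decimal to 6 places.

+0.597614  (= +√(5/14))

√[5·3!1!3!/8! · 4!0!0!6!1!3!] = √(3240/7)
  +(−1)^0/∏(0,3,0,0,1,3)! = 1/36  (running 1/36)
⟨..|..⟩ = √(3240/7)·(1/36) = +0.597614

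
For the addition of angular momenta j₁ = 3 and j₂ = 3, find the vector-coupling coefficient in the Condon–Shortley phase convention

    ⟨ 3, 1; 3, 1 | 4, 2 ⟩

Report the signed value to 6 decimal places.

−√(20/77) = -0.509647

√[9·2!4!4!/11! · 4!2!4!2!6!2!] = √(331776/385)
  +(−1)^0/∏(0,2,2,4,2,0)! = 1/192  (running 1/192)
  +(−1)^1/∏(1,1,1,3,3,1)! = -1/36  (running -13/576)
  +(−1)^2/∏(2,0,0,2,4,2)! = 1/192  (running -5/288)
⟨..|..⟩ = √(331776/385)·(-5/288) = -0.509647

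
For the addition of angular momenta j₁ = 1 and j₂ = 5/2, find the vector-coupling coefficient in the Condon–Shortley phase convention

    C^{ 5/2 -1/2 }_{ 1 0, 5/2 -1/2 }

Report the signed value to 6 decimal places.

triangle: 1!·1!·4!/7! = 24/5040
(j±m)!: 1!·1!·2!·3!·2!·3! = 144
prefactor² = (2J+1)·Δ·N² = 144/35
  k=0: +1/(0!·1!·1!·2!·0!·2!) = 1/4
  k=1: −1/(1!·0!·0!·1!·1!·3!) = -1/6
Σ = 1/12  ⇒  CG² = 144/35·1/12² = 1/35
CG = +√(1/35) = +0.169031

+0.169031  (= +√(1/35))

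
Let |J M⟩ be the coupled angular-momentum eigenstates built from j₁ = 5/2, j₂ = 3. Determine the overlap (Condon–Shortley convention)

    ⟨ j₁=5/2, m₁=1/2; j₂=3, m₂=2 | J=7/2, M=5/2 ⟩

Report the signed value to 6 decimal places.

j₁+j₂−J=2  J+j₁−j₂=3  J−j₁+j₂=4  j₁+j₂+J+1=10
(j₁±m₁, j₂±m₂, J±M) = (3,2,5,1,6,1)
P² = 4608/7
sum k=1..2:
  [1] −1/48 = -1/48
  [2] +1/72 = 1/72
S = -1/144
C² = P²·S² = 2/63 ; C = -0.178174

-0.178174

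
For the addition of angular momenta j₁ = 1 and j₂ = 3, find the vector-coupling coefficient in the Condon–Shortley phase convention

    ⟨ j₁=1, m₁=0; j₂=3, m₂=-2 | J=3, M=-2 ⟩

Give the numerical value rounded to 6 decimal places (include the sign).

√[7·1!1!5!/8! · 1!1!1!5!1!5!] = √(300)
  +(−1)^0/∏(0,1,1,1,0,4)! = 1/24  (running 1/24)
  +(−1)^1/∏(1,0,0,0,1,5)! = -1/120  (running 1/30)
⟨..|..⟩ = √(300)·(1/30) = +0.577350

+0.577350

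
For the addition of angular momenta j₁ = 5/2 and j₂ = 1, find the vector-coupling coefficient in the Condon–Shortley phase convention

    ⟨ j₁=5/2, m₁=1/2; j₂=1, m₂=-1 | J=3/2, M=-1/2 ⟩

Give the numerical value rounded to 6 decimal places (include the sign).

j₁+j₂−J=2  J+j₁−j₂=3  J−j₁+j₂=0  j₁+j₂+J+1=6
(j₁±m₁, j₂±m₂, J±M) = (3,2,0,2,1,2)
P² = 16/5
sum k=0..0:
  [0] +1/4 = 1/4
S = 1/4
C² = P²·S² = 1/5 ; C = +0.447214

+0.447214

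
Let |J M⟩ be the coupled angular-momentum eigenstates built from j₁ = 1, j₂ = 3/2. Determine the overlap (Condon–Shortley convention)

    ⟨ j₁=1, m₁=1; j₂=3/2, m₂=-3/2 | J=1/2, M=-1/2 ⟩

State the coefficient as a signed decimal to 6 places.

j₁+j₂−J=2  J+j₁−j₂=0  J−j₁+j₂=1  j₁+j₂+J+1=4
(j₁±m₁, j₂±m₂, J±M) = (2,0,0,3,0,1)
P² = 2
sum k=0..0:
  [0] +1/2 = 1/2
S = 1/2
C² = P²·S² = 1/2 ; C = +0.707107

+0.707107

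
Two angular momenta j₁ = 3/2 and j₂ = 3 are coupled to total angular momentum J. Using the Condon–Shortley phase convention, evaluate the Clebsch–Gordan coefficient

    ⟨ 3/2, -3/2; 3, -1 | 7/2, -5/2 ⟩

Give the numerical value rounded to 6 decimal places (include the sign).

-0.690066  (= −√(10/21))

j₁+j₂−J=1  J+j₁−j₂=2  J−j₁+j₂=5  j₁+j₂+J+1=9
(j₁±m₁, j₂±m₂, J±M) = (0,3,2,4,1,6)
P² = 7680/7
sum k=1..1:
  [1] −1/48 = -1/48
S = -1/48
C² = P²·S² = 10/21 ; C = -0.690066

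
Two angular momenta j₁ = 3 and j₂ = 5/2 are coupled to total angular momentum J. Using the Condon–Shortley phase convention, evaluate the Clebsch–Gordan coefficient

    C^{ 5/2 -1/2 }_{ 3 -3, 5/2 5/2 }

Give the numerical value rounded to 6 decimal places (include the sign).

√[6·3!3!2!/9! · 0!6!5!0!2!3!] = √(8640/7)
  +(−1)^3/∏(3,0,3,2,0,0)! = -1/72  (running -1/72)
⟨..|..⟩ = √(8640/7)·(-1/72) = -0.487950

-0.487950  (= −√(5/21))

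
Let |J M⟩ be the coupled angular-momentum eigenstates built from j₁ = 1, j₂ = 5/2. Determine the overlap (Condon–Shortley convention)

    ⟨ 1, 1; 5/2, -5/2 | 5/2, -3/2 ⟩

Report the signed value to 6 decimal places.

+0.534522  (= +√(2/7))

j₁+j₂−J=1  J+j₁−j₂=1  J−j₁+j₂=4  j₁+j₂+J+1=7
(j₁±m₁, j₂±m₂, J±M) = (2,0,0,5,1,4)
P² = 1152/7
sum k=0..0:
  [0] +1/24 = 1/24
S = 1/24
C² = P²·S² = 2/7 ; C = +0.534522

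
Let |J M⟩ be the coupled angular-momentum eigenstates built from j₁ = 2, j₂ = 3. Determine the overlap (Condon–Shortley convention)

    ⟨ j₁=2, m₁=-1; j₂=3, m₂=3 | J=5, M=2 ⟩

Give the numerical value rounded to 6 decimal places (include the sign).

j₁+j₂−J=0  J+j₁−j₂=4  J−j₁+j₂=6  j₁+j₂+J+1=11
(j₁±m₁, j₂±m₂, J±M) = (1,3,6,0,7,3)
P² = 622080
sum k=0..0:
  [0] +1/4320 = 1/4320
S = 1/4320
C² = P²·S² = 1/30 ; C = +0.182574

+√(1/30) ≈ +0.182574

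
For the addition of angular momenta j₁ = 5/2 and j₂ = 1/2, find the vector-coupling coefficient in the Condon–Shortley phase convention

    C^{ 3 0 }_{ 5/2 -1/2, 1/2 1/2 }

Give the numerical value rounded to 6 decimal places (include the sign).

+0.707107  (= +√(1/2))

triangle: 0!×5!×1!/7! = 120/5040
(j±m)!: 2!×3!×1!×0!×3!×3! = 432
prefactor² = (2J+1)×Δ×N² = 72
  k=0: +1/(0!×0!×3!×1!×2!×0!) = 1/12
Σ = 1/12  ⇒  CG² = 72×1/12² = 1/2
CG = +√(1/2) = +0.707107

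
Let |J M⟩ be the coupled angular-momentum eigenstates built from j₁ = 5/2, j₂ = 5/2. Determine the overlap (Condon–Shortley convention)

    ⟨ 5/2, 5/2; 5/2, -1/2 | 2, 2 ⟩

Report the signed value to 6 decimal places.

j₁+j₂−J=3  J+j₁−j₂=2  J−j₁+j₂=2  j₁+j₂+J+1=8
(j₁±m₁, j₂±m₂, J±M) = (5,0,2,3,4,0)
P² = 720/7
sum k=0..0:
  [0] +1/24 = 1/24
S = 1/24
C² = P²·S² = 5/28 ; C = +0.422577

+0.422577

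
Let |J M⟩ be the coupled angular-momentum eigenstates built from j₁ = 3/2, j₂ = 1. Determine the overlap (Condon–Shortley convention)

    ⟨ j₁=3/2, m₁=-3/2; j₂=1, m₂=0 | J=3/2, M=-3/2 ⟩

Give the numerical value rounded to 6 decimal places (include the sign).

j₁+j₂−J=1  J+j₁−j₂=2  J−j₁+j₂=1  j₁+j₂+J+1=5
(j₁±m₁, j₂±m₂, J±M) = (0,3,1,1,0,3)
P² = 12/5
sum k=1..1:
  [1] −1/2 = -1/2
S = -1/2
C² = P²·S² = 3/5 ; C = -0.774597

−√(3/5) = -0.774597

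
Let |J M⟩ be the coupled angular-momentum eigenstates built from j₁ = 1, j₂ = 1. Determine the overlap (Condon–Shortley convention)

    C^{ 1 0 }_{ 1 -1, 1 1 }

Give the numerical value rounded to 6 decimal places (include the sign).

-0.707107

triangle: 1!*1!*1!/4! = 1/24
(j±m)!: 0!*2!*2!*0!*1!*1! = 4
prefactor² = (2J+1)*Δ*N² = 1/2
  k=1: −1/(1!*0!*1!*1!*0!*0!) = -1
Σ = -1  ⇒  CG² = 1/2*(-1)² = 1/2
CG = −√(1/2) = -0.707107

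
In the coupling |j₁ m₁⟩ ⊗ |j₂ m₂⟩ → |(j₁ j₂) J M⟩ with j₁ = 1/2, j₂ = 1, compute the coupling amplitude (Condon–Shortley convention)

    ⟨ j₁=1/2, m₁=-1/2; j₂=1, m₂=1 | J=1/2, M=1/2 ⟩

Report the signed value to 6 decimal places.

-0.816497

j₁+j₂−J=1  J+j₁−j₂=0  J−j₁+j₂=1  j₁+j₂+J+1=3
(j₁±m₁, j₂±m₂, J±M) = (0,1,2,0,1,0)
P² = 2/3
sum k=1..1:
  [1] −1/1 = -1
S = -1
C² = P²·S² = 2/3 ; C = -0.816497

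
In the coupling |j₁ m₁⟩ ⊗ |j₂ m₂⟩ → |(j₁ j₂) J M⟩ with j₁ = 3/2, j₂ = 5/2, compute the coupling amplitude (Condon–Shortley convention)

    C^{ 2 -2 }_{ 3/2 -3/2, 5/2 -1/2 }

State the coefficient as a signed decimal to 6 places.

+0.377964

triangle: 2!×1!×3!/7! = 12/5040
(j±m)!: 0!×3!×2!×3!×0!×4! = 1728
prefactor² = (2J+1)×Δ×N² = 144/7
  k=2: +1/(2!×0!×1!×0!×0!×3!) = 1/12
Σ = 1/12  ⇒  CG² = 144/7×1/12² = 1/7
CG = +√(1/7) = +0.377964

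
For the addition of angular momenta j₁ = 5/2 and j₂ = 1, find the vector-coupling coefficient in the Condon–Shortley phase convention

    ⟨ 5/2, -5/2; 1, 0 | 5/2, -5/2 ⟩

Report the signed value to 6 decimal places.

j₁+j₂−J=1  J+j₁−j₂=4  J−j₁+j₂=1  j₁+j₂+J+1=7
(j₁±m₁, j₂±m₂, J±M) = (0,5,1,1,0,5)
P² = 2880/7
sum k=1..1:
  [1] −1/24 = -1/24
S = -1/24
C² = P²·S² = 5/7 ; C = -0.845154

−√(5/7) ≈ -0.845154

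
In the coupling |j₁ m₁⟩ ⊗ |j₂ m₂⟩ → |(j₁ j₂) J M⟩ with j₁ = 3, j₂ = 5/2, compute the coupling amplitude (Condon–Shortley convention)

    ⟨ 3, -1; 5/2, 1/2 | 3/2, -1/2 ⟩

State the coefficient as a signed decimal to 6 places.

−√(1/105) ≈ -0.097590

√[4·4!2!1!/8! · 2!4!3!2!1!2!] = √(192/35)
  +(−1)^2/∏(2,2,2,1,0,0)! = 1/8  (running 1/8)
  +(−1)^3/∏(3,1,1,0,1,1)! = -1/6  (running -1/24)
⟨..|..⟩ = √(192/35)·(-1/24) = -0.097590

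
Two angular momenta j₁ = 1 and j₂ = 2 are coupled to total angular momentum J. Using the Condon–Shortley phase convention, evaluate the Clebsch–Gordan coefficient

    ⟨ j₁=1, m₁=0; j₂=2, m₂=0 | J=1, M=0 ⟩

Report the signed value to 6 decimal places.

-0.632456

j₁+j₂−J=2  J+j₁−j₂=0  J−j₁+j₂=2  j₁+j₂+J+1=5
(j₁±m₁, j₂±m₂, J±M) = (1,1,2,2,1,1)
P² = 2/5
sum k=1..1:
  [1] −1/1 = -1
S = -1
C² = P²·S² = 2/5 ; C = -0.632456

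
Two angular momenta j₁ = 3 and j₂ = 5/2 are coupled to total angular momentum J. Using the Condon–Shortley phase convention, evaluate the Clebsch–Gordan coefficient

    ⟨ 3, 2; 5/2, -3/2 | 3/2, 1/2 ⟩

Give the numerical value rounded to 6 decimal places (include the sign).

-0.218218

√[4·4!2!1!/8! · 5!1!1!4!2!1!] = √(192/7)
  +(−1)^0/∏(0,4,1,1,1,0)! = 1/24  (running 1/24)
  +(−1)^1/∏(1,3,0,0,2,1)! = -1/12  (running -1/24)
⟨..|..⟩ = √(192/7)·(-1/24) = -0.218218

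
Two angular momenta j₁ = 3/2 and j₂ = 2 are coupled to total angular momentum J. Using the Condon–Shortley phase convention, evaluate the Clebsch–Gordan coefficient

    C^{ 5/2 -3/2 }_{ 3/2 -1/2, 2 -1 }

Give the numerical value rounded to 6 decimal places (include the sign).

triangle: 1!·2!·3!/7! = 12/5040
(j±m)!: 1!·2!·1!·3!·1!·4! = 288
prefactor² = (2J+1)·Δ·N² = 144/35
  k=0: +1/(0!·1!·2!·1!·0!·2!) = 1/4
  k=1: −1/(1!·0!·1!·0!·1!·3!) = -1/6
Σ = 1/12  ⇒  CG² = 144/35·1/12² = 1/35
CG = +√(1/35) = +0.169031

+0.169031  (= +√(1/35))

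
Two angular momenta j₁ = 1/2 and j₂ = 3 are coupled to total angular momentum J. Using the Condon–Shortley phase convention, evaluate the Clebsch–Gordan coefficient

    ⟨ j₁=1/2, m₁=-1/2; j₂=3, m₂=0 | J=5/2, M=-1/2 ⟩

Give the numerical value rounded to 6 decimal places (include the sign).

j₁+j₂−J=1  J+j₁−j₂=0  J−j₁+j₂=5  j₁+j₂+J+1=7
(j₁±m₁, j₂±m₂, J±M) = (0,1,3,3,2,3)
P² = 432/7
sum k=1..1:
  [1] −1/12 = -1/12
S = -1/12
C² = P²·S² = 3/7 ; C = -0.654654

-0.654654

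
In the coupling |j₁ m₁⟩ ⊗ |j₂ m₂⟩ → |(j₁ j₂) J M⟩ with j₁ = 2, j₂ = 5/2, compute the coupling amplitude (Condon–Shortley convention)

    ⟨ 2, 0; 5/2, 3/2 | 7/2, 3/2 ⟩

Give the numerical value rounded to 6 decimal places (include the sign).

√[8·1!3!4!/9! · 2!2!4!1!5!2!] = √(512/7)
  +(−1)^0/∏(0,1,2,4,1,0)! = 1/48  (running 1/48)
  +(−1)^1/∏(1,0,1,3,2,1)! = -1/12  (running -1/16)
⟨..|..⟩ = √(512/7)·(-1/16) = -0.534522

−√(2/7) = -0.534522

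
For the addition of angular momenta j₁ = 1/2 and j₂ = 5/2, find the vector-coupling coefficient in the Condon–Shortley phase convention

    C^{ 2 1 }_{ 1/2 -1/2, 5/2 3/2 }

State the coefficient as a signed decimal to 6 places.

−√(2/3) ≈ -0.816497

√[5·1!0!4!/6! · 0!1!4!1!3!1!] = √(24)
  +(−1)^1/∏(1,0,0,3,0,1)! = -1/6  (running -1/6)
⟨..|..⟩ = √(24)·(-1/6) = -0.816497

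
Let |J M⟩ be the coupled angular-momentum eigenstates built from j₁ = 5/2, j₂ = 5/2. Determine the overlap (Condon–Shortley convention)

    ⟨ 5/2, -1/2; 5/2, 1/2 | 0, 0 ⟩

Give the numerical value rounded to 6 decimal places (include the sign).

j₁+j₂−J=5  J+j₁−j₂=0  J−j₁+j₂=0  j₁+j₂+J+1=6
(j₁±m₁, j₂±m₂, J±M) = (2,3,3,2,0,0)
P² = 24
sum k=3..3:
  [3] −1/12 = -1/12
S = -1/12
C² = P²·S² = 1/6 ; C = -0.408248

−√(1/6) = -0.408248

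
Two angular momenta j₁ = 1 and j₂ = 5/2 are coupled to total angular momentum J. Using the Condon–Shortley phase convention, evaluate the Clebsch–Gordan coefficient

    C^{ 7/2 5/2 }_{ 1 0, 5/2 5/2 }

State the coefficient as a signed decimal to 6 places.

√[8·0!2!5!/8! · 1!1!5!0!6!1!] = √(28800/7)
  +(−1)^0/∏(0,0,1,5,1,0)! = 1/120  (running 1/120)
⟨..|..⟩ = √(28800/7)·(1/120) = +0.534522

+0.534522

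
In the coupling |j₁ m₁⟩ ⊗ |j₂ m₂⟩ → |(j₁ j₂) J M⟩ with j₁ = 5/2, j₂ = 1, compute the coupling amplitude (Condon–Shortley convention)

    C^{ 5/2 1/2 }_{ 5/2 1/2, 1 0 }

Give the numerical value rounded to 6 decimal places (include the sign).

+0.169031

√[6·1!4!1!/7! · 3!2!1!1!3!2!] = √(144/35)
  +(−1)^0/∏(0,1,2,1,2,0)! = 1/4  (running 1/4)
  +(−1)^1/∏(1,0,1,0,3,1)! = -1/6  (running 1/12)
⟨..|..⟩ = √(144/35)·(1/12) = +0.169031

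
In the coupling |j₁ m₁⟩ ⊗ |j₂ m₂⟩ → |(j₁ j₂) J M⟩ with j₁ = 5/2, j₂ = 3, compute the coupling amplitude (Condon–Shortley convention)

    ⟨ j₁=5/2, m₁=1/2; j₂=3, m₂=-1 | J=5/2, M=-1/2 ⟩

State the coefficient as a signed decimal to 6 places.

-0.478091  (= −√(8/35))

√[6·3!2!3!/9! · 3!2!2!4!2!3!] = √(288/35)
  +(−1)^0/∏(0,3,2,2,0,1)! = 1/24  (running 1/24)
  +(−1)^1/∏(1,2,1,1,1,2)! = -1/4  (running -5/24)
  +(−1)^2/∏(2,1,0,0,2,3)! = 1/24  (running -1/6)
⟨..|..⟩ = √(288/35)·(-1/6) = -0.478091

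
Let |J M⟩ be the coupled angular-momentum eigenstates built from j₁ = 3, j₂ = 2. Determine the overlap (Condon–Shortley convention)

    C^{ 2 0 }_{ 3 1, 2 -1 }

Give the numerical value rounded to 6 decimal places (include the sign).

triangle: 3!·3!·1!/8! = 36/40320
(j±m)!: 4!·2!·1!·3!·2!·2! = 1152
prefactor² = (2J+1)·Δ·N² = 36/7
  k=0: +1/(0!·3!·2!·1!·1!·0!) = 1/12
  k=1: −1/(1!·2!·1!·0!·2!·1!) = -1/4
Σ = -1/6  ⇒  CG² = 36/7·(-1/6)² = 1/7
CG = −√(1/7) = -0.377964

−√(1/7) = -0.377964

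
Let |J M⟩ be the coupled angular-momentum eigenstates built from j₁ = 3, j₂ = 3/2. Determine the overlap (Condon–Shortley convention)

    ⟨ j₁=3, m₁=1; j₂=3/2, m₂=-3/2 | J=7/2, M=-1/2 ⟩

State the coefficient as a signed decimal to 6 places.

j₁+j₂−J=1  J+j₁−j₂=5  J−j₁+j₂=2  j₁+j₂+J+1=9
(j₁±m₁, j₂±m₂, J±M) = (4,2,0,3,3,4)
P² = 1536/7
sum k=0..0:
  [0] +1/24 = 1/24
S = 1/24
C² = P²·S² = 8/21 ; C = +0.617213

+√(8/21) ≈ +0.617213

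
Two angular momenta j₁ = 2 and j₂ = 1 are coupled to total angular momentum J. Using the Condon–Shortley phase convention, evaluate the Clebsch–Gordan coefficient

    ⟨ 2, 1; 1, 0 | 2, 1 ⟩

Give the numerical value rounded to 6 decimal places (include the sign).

+√(1/6) = +0.408248

j₁+j₂−J=1  J+j₁−j₂=3  J−j₁+j₂=1  j₁+j₂+J+1=6
(j₁±m₁, j₂±m₂, J±M) = (3,1,1,1,3,1)
P² = 3/2
sum k=0..1:
  [0] +1/2 = 1/2
  [1] −1/6 = -1/6
S = 1/3
C² = P²·S² = 1/6 ; C = +0.408248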